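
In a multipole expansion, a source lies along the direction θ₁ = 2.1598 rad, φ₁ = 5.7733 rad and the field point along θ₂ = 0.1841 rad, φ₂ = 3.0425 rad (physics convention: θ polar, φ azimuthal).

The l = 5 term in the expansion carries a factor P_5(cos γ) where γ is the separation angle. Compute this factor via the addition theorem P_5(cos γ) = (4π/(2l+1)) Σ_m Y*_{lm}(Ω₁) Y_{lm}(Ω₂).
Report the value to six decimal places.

Addition theorem: P_5(cos γ) = (4π/11) Σ_m Y*_{lm}(Ω₁) Y_{lm}(Ω₂), m = −5…5:
  m=-5: Y*=-0.153066-0.102967i  Y=-0.000084-0.000045i  product +0.000008+0.000016i
  m=-4: Y*=+0.176077+0.347712i  Y=+0.001495+0.000626i  product +0.000046+0.000630i
  m=-3: Y*=+0.014540-0.353214i  Y=-0.015621-0.004786i  product -0.001918+0.005448i
  m=-2: Y*=+0.025271-0.041123i  Y=+0.103980+0.020881i  product +0.003486-0.003748i
  m=-1: Y*=-0.306935+0.171640i  Y=-0.413380-0.041098i  product +0.133935-0.058339i
  m=+0: Y*=+0.039163-0.000000i  Y=+0.712161+0.000000i  product +0.027890+0.000000i
  m=+1: Y*=+0.306935+0.171640i  Y=+0.413380-0.041098i  product +0.133935+0.058339i
  m=+2: Y*=+0.025271+0.041123i  Y=+0.103980-0.020881i  product +0.003486+0.003748i
  m=+3: Y*=-0.014540-0.353214i  Y=+0.015621-0.004786i  product -0.001918-0.005448i
  m=+4: Y*=+0.176077-0.347712i  Y=+0.001495-0.000626i  product +0.000046-0.000630i
  m=+5: Y*=+0.153066-0.102967i  Y=+0.000084-0.000045i  product +0.000008-0.000016i
Accumulated sum +0.299005+0.000000i; after 4π/(2l+1) scaling, +0.341583+0.000000i ⇒ P_5 = 0.341583

0.341583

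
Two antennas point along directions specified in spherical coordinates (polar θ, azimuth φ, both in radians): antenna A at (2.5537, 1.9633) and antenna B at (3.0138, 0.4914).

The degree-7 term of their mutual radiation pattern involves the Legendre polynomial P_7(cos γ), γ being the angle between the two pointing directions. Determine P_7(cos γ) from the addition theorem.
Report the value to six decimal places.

-0.350275

Expand P_7 via completeness: Σ_{m} conj(Y_{7,m}) at Ω₁ times Y_{7,m} at Ω₂ —
  [-7]  conj(Y_{7,-7})(Ω₁) = 0.00310 + 0.00745j ; Y_{7,-7}(Ω₂) = -0.00000 + 0.00000j ; Δ = -0.00000 - 0.00000j
  [-6]  conj(Y_{7,-6})(Ω₁) = -0.03200 + 0.03207j ; Y_{7,-6}(Ω₂) = 0.00001 + 0.00000j ; Δ = -0.00000 + 0.00000j
  [-5]  conj(Y_{7,-5})(Ω₁) = -0.14239 - 0.05882j ; Y_{7,-5}(Ω₂) = -0.00011 - 0.00009j ; Δ = 0.00001 + 0.00002j
  [-4]  conj(Y_{7,-4})(Ω₁) = -0.00027 - 0.34673j ; Y_{7,-4}(Ω₂) = 0.00072 + 0.00174j ; Δ = 0.00060 - 0.00025j
  [-3]  conj(Y_{7,-3})(Ω₁) = 0.45079 - 0.18703j ; Y_{7,-3}(Ω₂) = 0.00169 - 0.01743j ; Δ = -0.00250 - 0.00817j
  [-2]  conj(Y_{7,-2})(Ω₁) = 0.20944 + 0.20928j ; Y_{7,-2}(Ω₂) = -0.06317 + 0.09475j ; Δ = -0.03306 + 0.00663j
  [-1]  conj(Y_{7,-1})(Ω₁) = 0.08714 - 0.21050j ; Y_{7,-1}(Ω₂) = 0.41047 - 0.21968j ; Δ = -0.01047 - 0.10555j
  [+0]  conj(Y_{7,0})(Ω₁) = 0.38210 + 0.00000j ; Y_{7,0}(Ω₂) = -0.85652 + 0.00000j ; Δ = -0.32727 + 0.00000j
  [+1]  conj(Y_{7,1})(Ω₁) = -0.08714 - 0.21050j ; Y_{7,1}(Ω₂) = -0.41047 - 0.21968j ; Δ = -0.01047 + 0.10555j
  [+2]  conj(Y_{7,2})(Ω₁) = 0.20944 - 0.20928j ; Y_{7,2}(Ω₂) = -0.06317 - 0.09475j ; Δ = -0.03306 - 0.00663j
  [+3]  conj(Y_{7,3})(Ω₁) = -0.45079 - 0.18703j ; Y_{7,3}(Ω₂) = -0.00169 - 0.01743j ; Δ = -0.00250 + 0.00817j
  [+4]  conj(Y_{7,4})(Ω₁) = -0.00027 + 0.34673j ; Y_{7,4}(Ω₂) = 0.00072 - 0.00174j ; Δ = 0.00060 + 0.00025j
  [+5]  conj(Y_{7,5})(Ω₁) = 0.14239 - 0.05882j ; Y_{7,5}(Ω₂) = 0.00011 - 0.00009j ; Δ = 0.00001 - 0.00002j
  [+6]  conj(Y_{7,6})(Ω₁) = -0.03200 - 0.03207j ; Y_{7,6}(Ω₂) = 0.00001 - 0.00000j ; Δ = -0.00000 - 0.00000j
  [+7]  conj(Y_{7,7})(Ω₁) = -0.00310 + 0.00745j ; Y_{7,7}(Ω₂) = 0.00000 + 0.00000j ; Δ = -0.00000 + 0.00000j
Accumulated sum -0.41811 + 0.00000j; after 4π/(2l+1) scaling, -0.35027 + 0.00000j ⇒ P_7 = -0.350275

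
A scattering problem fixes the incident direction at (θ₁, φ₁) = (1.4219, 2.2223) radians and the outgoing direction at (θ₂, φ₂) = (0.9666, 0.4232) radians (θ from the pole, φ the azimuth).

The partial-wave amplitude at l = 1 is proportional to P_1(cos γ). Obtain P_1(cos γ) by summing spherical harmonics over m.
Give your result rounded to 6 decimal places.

Addition theorem: P_1(cos γ) = (4π/3) Σ_m Y*_{lm}(Ω₁) Y_{lm}(Ω₂), m = −1…1:
  m=-1: -0.20718 + 0.27169j × 0.25924 - 0.11677j = -0.02199 + 0.09463j  (running Σ = -0.02199 + 0.09463j)
  m=0: 0.07248 + 0.00000j × 0.27758 + 0.00000j = 0.02012 + 0.00000j  (running Σ = -0.00187 + 0.09463j)
  m=1: 0.20718 + 0.27169j × -0.25924 - 0.11677j = -0.02199 - 0.09463j  (running Σ = -0.02385 + 0.00000j)
Total Σ_m = -0.02385 + 0.00000j. Multiply by 4.188790: -0.09992 + 0.00000j. P_1(cos γ) = -0.099920

-0.099920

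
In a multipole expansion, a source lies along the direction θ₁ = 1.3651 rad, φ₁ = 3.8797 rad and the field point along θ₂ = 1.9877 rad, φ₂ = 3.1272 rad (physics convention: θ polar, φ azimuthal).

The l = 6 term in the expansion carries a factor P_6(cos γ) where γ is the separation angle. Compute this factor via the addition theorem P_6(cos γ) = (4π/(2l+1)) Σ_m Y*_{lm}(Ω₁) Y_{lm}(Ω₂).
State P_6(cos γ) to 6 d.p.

0.235309

Expand P_6 via completeness: Σ_{m} conj(Y_{6,m}) at Ω₁ times Y_{6,m} at Ω₂ —
  m=-6: Y*=(-0.119011, -0.408113)  Y=(0.281234, 0.024347)  product (-0.023534, -0.117673)
  m=-5: Y*=(0.262117, 0.160324)  Y=(0.431941, 0.031138)  product (0.108227, 0.077412)
  m=-4: Y*=(0.174122, -0.033336)  Y=(0.200078, 0.011531)  product (0.035223, -0.004662)
  m=-3: Y*=(-0.190296, 0.253715)  Y=(-0.240993, -0.010412)  product (0.048502, -0.059162)
  m=-2: Y*=(0.009035, 0.095238)  Y=(-0.289656, -0.008340)  product (-0.001823, -0.027662)
  m=-1: Y*=(-0.231909, -0.210950)  Y=(0.147660, 0.002125)  product (-0.033795, -0.031642)
  m=+0: Y*=(-0.073174, -0.000000)  Y=(0.302975, 0.000000)  product (-0.022170, -0.000000)
  m=+1: Y*=(0.231909, -0.210950)  Y=(-0.147660, 0.002125)  product (-0.033795, 0.031642)
  m=+2: Y*=(0.009035, -0.095238)  Y=(-0.289656, 0.008340)  product (-0.001823, 0.027662)
  m=+3: Y*=(0.190296, 0.253715)  Y=(0.240993, -0.010412)  product (0.048502, 0.059162)
  m=+4: Y*=(0.174122, 0.033336)  Y=(0.200078, -0.011531)  product (0.035223, 0.004662)
  m=+5: Y*=(-0.262117, 0.160324)  Y=(-0.431941, 0.031138)  product (0.108227, -0.077412)
  m=+6: Y*=(-0.119011, 0.408113)  Y=(0.281234, -0.024347)  product (-0.023534, 0.117673)
Total Σ_m = (0.243429, 0.000000). Multiply by 0.966644: (0.235309, 0.000000). P_6(cos γ) = 0.235309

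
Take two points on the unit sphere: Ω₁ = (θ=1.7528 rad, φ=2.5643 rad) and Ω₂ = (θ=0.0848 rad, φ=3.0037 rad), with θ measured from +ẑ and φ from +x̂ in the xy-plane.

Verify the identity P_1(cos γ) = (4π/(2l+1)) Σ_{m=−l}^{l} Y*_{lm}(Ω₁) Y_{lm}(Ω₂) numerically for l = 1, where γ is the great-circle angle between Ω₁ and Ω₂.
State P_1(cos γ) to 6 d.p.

-0.104964

Summing Y*_{l m}(θ₁,φ₁)·Y_{l m}(θ₂,φ₂) over m ∈ [−1, 1]; prefactor 4π/(2·1+1) = 4.188790:
  [-1]  conj(Y_{1,-1})(Ω₁) = -0.284723+0.185442i ; Y_{1,-1}(Ω₂) = -0.028985-0.004022i ; Δ = +0.008999-0.004230i
  [+0]  conj(Y_{1,0})(Ω₁) = -0.088437-0.000000i ; Y_{1,0}(Ω₂) = +0.486847+0.000000i ; Δ = -0.043055-0.000000i
  [+1]  conj(Y_{1,1})(Ω₁) = +0.284723+0.185442i ; Y_{1,1}(Ω₂) = +0.028985-0.004022i ; Δ = +0.008999+0.004230i
Total Σ_m = -0.025058+0.000000i. Multiply by 4.188790: -0.104964+0.000000i. P_1(cos γ) = -0.104964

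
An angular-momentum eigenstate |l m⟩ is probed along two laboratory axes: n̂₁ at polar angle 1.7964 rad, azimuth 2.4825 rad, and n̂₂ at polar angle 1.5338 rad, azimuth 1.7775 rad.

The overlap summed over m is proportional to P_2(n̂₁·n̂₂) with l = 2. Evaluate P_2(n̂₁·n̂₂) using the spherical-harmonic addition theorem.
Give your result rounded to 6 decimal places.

Expand P_2 via completeness: Σ_{m} conj(Y_{2,m}) at Ω₁ times Y_{2,m} at Ω₂ —
  m=-2: +0.091712-0.355300i × -0.353249+0.154966i = +0.022662+0.139722i  (running Σ = +0.022662+0.139722i)
  m=-1: +0.133157-0.103150i × -0.005861-0.027948i = -0.003663-0.003117i  (running Σ = +0.018999+0.136605i)
  m=0: -0.268046-0.000000i × -0.314097+0.000000i = +0.084192+0.000000i  (running Σ = +0.103192+0.136605i)
  m=1: -0.133157-0.103150i × +0.005861-0.027948i = -0.003663+0.003117i  (running Σ = +0.099528+0.139722i)
  m=2: +0.091712+0.355300i × -0.353249-0.154966i = +0.022662-0.139722i  (running Σ = +0.122191+0.000000i)
Accumulated sum +0.122191+0.000000i; after 4π/(2l+1) scaling, +0.307099+0.000000i ⇒ P_2 = 0.307099

0.307099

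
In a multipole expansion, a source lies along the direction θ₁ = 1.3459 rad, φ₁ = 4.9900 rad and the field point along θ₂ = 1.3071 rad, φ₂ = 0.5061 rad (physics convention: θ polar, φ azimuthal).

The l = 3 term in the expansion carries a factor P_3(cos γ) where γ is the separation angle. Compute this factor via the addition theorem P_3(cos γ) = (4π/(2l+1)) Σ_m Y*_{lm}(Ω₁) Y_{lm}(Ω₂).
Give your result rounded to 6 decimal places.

Summing Y*_{l m}(θ₁,φ₁)·Y_{l m}(θ₂,φ₂) over m ∈ [−3, 3]; prefactor 4π/(2·3+1) = 1.795196:
  [-3]  conj(Y_{3,-3})(Ω₁) = (-0.285941, 0.260024) ; Y_{3,-3}(Ω₂) = (0.019700, -0.374919) ; Δ = (0.091855, 0.112327)
  [-2]  conj(Y_{3,-2})(Ω₁) = (-0.184041, -0.114163) ; Y_{3,-2}(Ω₂) = (0.131589, -0.210545) ; Δ = (-0.048254, 0.023726)
  [-1]  conj(Y_{3,-1})(Ω₁) = (-0.064871, 0.227642) ; Y_{3,-1}(Ω₂) = (-0.180195, 0.099873) ; Δ = (-0.011046, -0.047499)
  [+0]  conj(Y_{3,0})(Ω₁) = (-0.228968, -0.000000) ; Y_{3,0}(Ω₂) = (-0.258765, 0.000000) ; Δ = (0.059249, 0.000000)
  [+1]  conj(Y_{3,1})(Ω₁) = (0.064871, 0.227642) ; Y_{3,1}(Ω₂) = (0.180195, 0.099873) ; Δ = (-0.011046, 0.047499)
  [+2]  conj(Y_{3,2})(Ω₁) = (-0.184041, 0.114163) ; Y_{3,2}(Ω₂) = (0.131589, 0.210545) ; Δ = (-0.048254, -0.023726)
  [+3]  conj(Y_{3,3})(Ω₁) = (0.285941, 0.260024) ; Y_{3,3}(Ω₂) = (-0.019700, -0.374919) ; Δ = (0.091855, -0.112327)
Accumulated sum (0.124358, 0.000000); after 4π/(2l+1) scaling, (0.223247, 0.000000) ⇒ P_3 = 0.223247

0.223247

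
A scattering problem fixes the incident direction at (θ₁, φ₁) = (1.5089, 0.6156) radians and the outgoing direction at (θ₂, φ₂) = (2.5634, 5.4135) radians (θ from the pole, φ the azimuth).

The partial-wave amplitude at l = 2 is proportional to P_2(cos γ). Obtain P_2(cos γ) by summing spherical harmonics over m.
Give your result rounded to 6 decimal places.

Term-by-term m-sum for l=2 (normalisation 4π/5 = 2.513274):
  [-2]  conj(Y_{2,-2})(Ω₁) = +0.128178+0.362820i ; Y_{2,-2}(Ω₂) = -0.019356+0.113735i ; Δ = -0.043746+0.007555i
  [-1]  conj(Y_{2,-1})(Ω₁) = +0.038940+0.027542i ; Y_{2,-1}(Ω₂) = -0.228081-0.270178i ; Δ = -0.001440-0.016803i
  [+0]  conj(Y_{2,0})(Ω₁) = -0.311771-0.000000i ; Y_{2,0}(Ω₂) = +0.348185+0.000000i ; Δ = -0.108554-0.000000i
  [+1]  conj(Y_{2,1})(Ω₁) = -0.038940+0.027542i ; Y_{2,1}(Ω₂) = +0.228081-0.270178i ; Δ = -0.001440+0.016803i
  [+2]  conj(Y_{2,2})(Ω₁) = +0.128178-0.362820i ; Y_{2,2}(Ω₂) = -0.019356-0.113735i ; Δ = -0.043746-0.007555i
Σ over m = -0.198927-0.000000i; ×(4π/5) → -0.499959-0.000000i. Real part: -0.499959

-0.499959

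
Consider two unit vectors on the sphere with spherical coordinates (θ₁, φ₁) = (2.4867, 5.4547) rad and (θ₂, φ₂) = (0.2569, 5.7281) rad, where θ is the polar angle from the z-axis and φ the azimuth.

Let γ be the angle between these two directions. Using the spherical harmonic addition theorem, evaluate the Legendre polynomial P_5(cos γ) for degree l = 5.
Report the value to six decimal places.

0.196797

Addition theorem: P_5(cos γ) = (4π/11) Σ_m Y*_{lm}(Ω₁) Y_{lm}(Ω₂), m = −5…5:
  [-5]  conj(Y_{5,-5})(Ω₁) = -0.020993+0.032754i ; Y_{5,-5}(Ω₂) = -0.000459+0.000176i ; Δ = +0.000004-0.000019i
  [-4]  conj(Y_{5,-4})(Ω₁) = +0.157825-0.027473i ; Y_{5,-4}(Ω₂) = -0.003578+0.004712i ; Δ = -0.000435+0.000842i
  [-3]  conj(Y_{5,-3})(Ω₁) = -0.288695-0.222276i ; Y_{5,-3}(Ω₂) = -0.003971+0.041912i ; Δ = +0.010462-0.011217i
  [-2]  conj(Y_{5,-2})(Ω₁) = +0.038071+0.440695i ; Y_{5,-2}(Ω₂) = +0.084967+0.171225i ; Δ = -0.072223+0.043963i
  [-1]  conj(Y_{5,-1})(Ω₁) = +0.066306-0.072281i ; Y_{5,-1}(Ω₂) = +0.434316+0.269330i ; Δ = +0.048265-0.013535i
  [+0]  conj(Y_{5,0})(Ω₁) = +0.380699-0.000000i ; Y_{5,0}(Ω₂) = +0.525667+0.000000i ; Δ = +0.200120+0.000000i
  [+1]  conj(Y_{5,1})(Ω₁) = -0.066306-0.072281i ; Y_{5,1}(Ω₂) = -0.434316+0.269330i ; Δ = +0.048265+0.013535i
  [+2]  conj(Y_{5,2})(Ω₁) = +0.038071-0.440695i ; Y_{5,2}(Ω₂) = +0.084967-0.171225i ; Δ = -0.072223-0.043963i
  [+3]  conj(Y_{5,3})(Ω₁) = +0.288695-0.222276i ; Y_{5,3}(Ω₂) = +0.003971+0.041912i ; Δ = +0.010462+0.011217i
  [+4]  conj(Y_{5,4})(Ω₁) = +0.157825+0.027473i ; Y_{5,4}(Ω₂) = -0.003578-0.004712i ; Δ = -0.000435-0.000842i
  [+5]  conj(Y_{5,5})(Ω₁) = +0.020993+0.032754i ; Y_{5,5}(Ω₂) = +0.000459+0.000176i ; Δ = +0.000004+0.000019i
Accumulated sum +0.172267-0.000000i; after 4π/(2l+1) scaling, +0.196797-0.000000i ⇒ P_5 = 0.196797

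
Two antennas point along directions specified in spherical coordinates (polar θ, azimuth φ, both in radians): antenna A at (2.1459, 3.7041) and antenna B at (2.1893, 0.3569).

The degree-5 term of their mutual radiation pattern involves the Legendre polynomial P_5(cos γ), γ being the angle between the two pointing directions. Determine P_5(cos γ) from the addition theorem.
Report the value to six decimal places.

Addition theorem: P_5(cos γ) = (4π/11) Σ_m Y*_{lm}(Ω₁) Y_{lm}(Ω₂), m = −5…5:
  m=-5: 0.18275 - 0.06240j × -0.03534 - 0.16284j = -0.01662 - 0.02755j  (running Σ = -0.01662 - 0.02755j)
  m=-4: 0.24866 - 0.30798j × -0.05351 + 0.37116j = 0.10100 + 0.10877j  (running Σ = 0.08438 + 0.08122j)
  m=-3: 0.03958 - 0.33755j × 0.18174 - 0.33259j = -0.10507 - 0.07451j  (running Σ = -0.02069 + 0.00671j)
  m=-2: 0.03147 + 0.06586j × -0.00422 + 0.00366j = -0.00037 - 0.00016j  (running Σ = -0.02107 + 0.00655j)
  m=-1: 0.29643 + 0.18688j × -0.32596 + 0.12154j = -0.11934 - 0.02489j  (running Σ = -0.14040 - 0.01834j)
  m=0: 0.01242 + 0.00000j × 0.09580 + 0.00000j = 0.00119 + 0.00000j  (running Σ = -0.13921 - 0.01834j)
  m=1: -0.29643 + 0.18688j × 0.32596 + 0.12154j = -0.11934 + 0.02489j  (running Σ = -0.25855 + 0.00655j)
  m=2: 0.03147 - 0.06586j × -0.00422 - 0.00366j = -0.00037 + 0.00016j  (running Σ = -0.25893 + 0.00671j)
  m=3: -0.03958 - 0.33755j × -0.18174 - 0.33259j = -0.10507 + 0.07451j  (running Σ = -0.36400 + 0.08122j)
  m=4: 0.24866 + 0.30798j × -0.05351 - 0.37116j = 0.10100 - 0.10877j  (running Σ = -0.26300 - 0.02755j)
  m=5: -0.18275 - 0.06240j × 0.03534 - 0.16284j = -0.01662 + 0.02755j  (running Σ = -0.27962 - 0.00000j)
Σ over m = -0.27962 - 0.00000j; ×(4π/11) → -0.31944 - 0.00000j. Real part: -0.319436

-0.319436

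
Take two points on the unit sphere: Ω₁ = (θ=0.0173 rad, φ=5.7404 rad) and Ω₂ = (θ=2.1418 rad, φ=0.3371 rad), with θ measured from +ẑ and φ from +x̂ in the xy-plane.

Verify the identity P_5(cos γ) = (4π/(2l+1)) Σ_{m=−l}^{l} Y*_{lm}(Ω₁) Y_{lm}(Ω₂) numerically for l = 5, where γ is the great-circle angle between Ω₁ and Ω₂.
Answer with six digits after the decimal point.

Term-by-term m-sum for l=5 (normalisation 4π/11 = 1.142397):
  term(m=-5) = (-0.000000, 0.000000)   from Y*(Ω₁)=(-0.000000, -0.000000), Y(Ω₂)=(-0.022396, -0.194395)
  term(m=-4) = (0.000000, -0.000000)   from Y*(Ω₁)=(-0.000000, -0.000000), Y(Ω₂)=(-0.087677, 0.387716)
  term(m=-3) = (-0.000004, -0.000002)   from Y*(Ω₁)=(-0.000001, -0.000014), Y(Ω₂)=(0.178147, -0.284467)
  term(m=-2) = (-0.000015, -0.000080)   from Y*(Ω₁)=(0.000473, -0.000897), Y(Ω₂)=(0.062636, -0.050054)
  term(m=-1) = (-0.009867, 0.011932)   from Y*(Ω₁)=(0.037914, -0.022871), Y(Ω₂)=(-0.330001, 0.115658)
  term(m=+0) = (0.004260, 0.000000)   from Y*(Ω₁)=(0.933504, -0.000000), Y(Ω₂)=(0.004563, 0.000000)
  term(m=+1) = (-0.009867, -0.011932)   from Y*(Ω₁)=(-0.037914, -0.022871), Y(Ω₂)=(0.330001, 0.115658)
  term(m=+2) = (-0.000015, 0.000080)   from Y*(Ω₁)=(0.000473, 0.000897), Y(Ω₂)=(0.062636, 0.050054)
  term(m=+3) = (-0.000004, 0.000002)   from Y*(Ω₁)=(0.000001, -0.000014), Y(Ω₂)=(-0.178147, -0.284467)
  term(m=+4) = (0.000000, 0.000000)   from Y*(Ω₁)=(-0.000000, 0.000000), Y(Ω₂)=(-0.087677, -0.387716)
  term(m=+5) = (-0.000000, -0.000000)   from Y*(Ω₁)=(0.000000, -0.000000), Y(Ω₂)=(0.022396, -0.194395)
Σ over m = (-0.015512, -0.000000); ×(4π/11) → (-0.017721, -0.000000). Real part: -0.017721

-0.017721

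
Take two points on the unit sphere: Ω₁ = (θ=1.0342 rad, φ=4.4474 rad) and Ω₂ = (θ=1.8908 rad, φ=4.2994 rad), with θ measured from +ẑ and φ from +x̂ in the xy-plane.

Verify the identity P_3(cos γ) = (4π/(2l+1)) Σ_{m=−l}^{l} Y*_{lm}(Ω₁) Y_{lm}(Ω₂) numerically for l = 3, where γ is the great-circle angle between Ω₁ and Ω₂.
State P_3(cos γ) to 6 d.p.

-0.294885

Term-by-term m-sum for l=3 (normalisation 4π/7 = 1.795196):
  [-3]  conj(Y_{3,-3})(Ω₁) = (0.189077, 0.185492) ; Y_{3,-3}(Ω₂) = (0.337386, -0.116253) ; Δ = (0.085356, 0.040602)
  [-2]  conj(Y_{3,-2})(Ω₁) = (-0.332975, 0.195086) ; Y_{3,-2}(Ω₂) = (0.196352, 0.212971) ; Δ = (-0.106928, -0.032609)
  [-1]  conj(Y_{3,-1})(Ω₁) = (-0.022311, -0.082214) ; Y_{3,-1}(Ω₂) = (0.062205, -0.141960) ; Δ = (-0.013059, -0.001947)
  [+0]  conj(Y_{3,0})(Ω₁) = (-0.323036, -0.000000) ; Y_{3,0}(Ω₂) = (0.294089, 0.000000) ; Δ = (-0.095001, -0.000000)
  [+1]  conj(Y_{3,1})(Ω₁) = (0.022311, -0.082214) ; Y_{3,1}(Ω₂) = (-0.062205, -0.141960) ; Δ = (-0.013059, 0.001947)
  [+2]  conj(Y_{3,2})(Ω₁) = (-0.332975, -0.195086) ; Y_{3,2}(Ω₂) = (0.196352, -0.212971) ; Δ = (-0.106928, 0.032609)
  [+3]  conj(Y_{3,3})(Ω₁) = (-0.189077, 0.185492) ; Y_{3,3}(Ω₂) = (-0.337386, -0.116253) ; Δ = (0.085356, -0.040602)
Total Σ_m = (-0.164263, 0.000000). Multiply by 1.795196: (-0.294885, 0.000000). P_3(cos γ) = -0.294885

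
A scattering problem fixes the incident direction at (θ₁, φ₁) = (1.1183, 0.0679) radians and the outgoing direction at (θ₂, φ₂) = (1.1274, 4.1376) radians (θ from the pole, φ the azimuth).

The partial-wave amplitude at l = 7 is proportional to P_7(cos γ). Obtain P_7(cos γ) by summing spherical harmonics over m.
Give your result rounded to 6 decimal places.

Term-by-term m-sum for l=7 (normalisation 4π/15 = 0.837758):
  term(m=-7) = (-0.057067, 0.012376)   from Y*(Ω₁)=(0.211598, 0.108899), Y(Ω₂)=(-0.189420, 0.155975)
  term(m=-6) = (0.142580, 0.123682)   from Y*(Ω₁)=(0.397441, 0.171513), Y(Ω₂)=(0.415635, 0.131830)
  term(m=-5) = (0.007073, -0.098273)   from Y*(Ω₁)=(0.302308, 0.106767), Y(Ω₂)=(-0.081273, -0.296371)
  term(m=-4) = (-0.011580, 0.007436)   from Y*(Ω₁)=(-0.104140, -0.029001), Y(Ω₂)=(0.084741, -0.095005)
  term(m=-3) = (0.116170, 0.043365)   from Y*(Ω₁)=(-0.346076, -0.071487), Y(Ω₂)=(-0.346766, -0.053676)
  term(m=-2) = (-0.000275, -0.000936)   from Y*(Ω₁)=(-0.043953, -0.006006), Y(Ω₂)=(0.008989, 0.020064)
  term(m=-1) = (-0.065320, 0.087241)   from Y*(Ω₁)=(0.327547, 0.022275), Y(Ω₂)=(-0.180476, 0.278621)
  term(m=+0) = (0.005494, 0.000000)   from Y*(Ω₁)=(0.086217, -0.000000), Y(Ω₂)=(0.063727, 0.000000)
  term(m=+1) = (-0.065320, -0.087241)   from Y*(Ω₁)=(-0.327547, 0.022275), Y(Ω₂)=(0.180476, 0.278621)
  term(m=+2) = (-0.000275, 0.000936)   from Y*(Ω₁)=(-0.043953, 0.006006), Y(Ω₂)=(0.008989, -0.020064)
  term(m=+3) = (0.116170, -0.043365)   from Y*(Ω₁)=(0.346076, -0.071487), Y(Ω₂)=(0.346766, -0.053676)
  term(m=+4) = (-0.011580, -0.007436)   from Y*(Ω₁)=(-0.104140, 0.029001), Y(Ω₂)=(0.084741, 0.095005)
  term(m=+5) = (0.007073, 0.098273)   from Y*(Ω₁)=(-0.302308, 0.106767), Y(Ω₂)=(0.081273, -0.296371)
  term(m=+6) = (0.142580, -0.123682)   from Y*(Ω₁)=(0.397441, -0.171513), Y(Ω₂)=(0.415635, -0.131830)
  term(m=+7) = (-0.057067, -0.012376)   from Y*(Ω₁)=(-0.211598, 0.108899), Y(Ω₂)=(0.189420, 0.155975)
Σ over m = (0.268657, 0.000000); ×(4π/15) → (0.225070, 0.000000). Real part: 0.225070

0.225070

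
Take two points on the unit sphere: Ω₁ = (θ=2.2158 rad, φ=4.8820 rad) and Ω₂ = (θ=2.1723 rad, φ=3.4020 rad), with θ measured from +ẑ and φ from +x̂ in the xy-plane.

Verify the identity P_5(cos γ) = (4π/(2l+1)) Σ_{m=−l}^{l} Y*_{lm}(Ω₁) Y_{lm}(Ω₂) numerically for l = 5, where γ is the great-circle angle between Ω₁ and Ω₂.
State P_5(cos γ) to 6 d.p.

Summing Y*_{l m}(θ₁,φ₁)·Y_{l m}(θ₂,φ₂) over m ∈ [−5, 5]; prefactor 4π/(2·5+1) = 1.142397:
  m=-5: Y*=0.11342 - 0.10003j  Y=-0.04695 + 0.17048j  product 0.01173 + 0.02403j
  m=-4: Y*=-0.28012 - 0.22580j  Y=-0.19375 + 0.33130j  product 0.12908 - 0.04906j
  m=-3: Y*=-0.19375 + 0.34732j  Y=-0.25910 + 0.25695j  product -0.03904 - 0.13977j
  m=-2: Y*=0.05174 + 0.01826j  Y=0.02224 - 0.01276j  product 0.00138 - 0.00025j
  m=-1: Y*=-0.05689 + 0.33217j  Y=0.33930 - 0.09041j  product 0.01073 + 0.11785j
  m=+0: Y*=0.14559 + 0.00000j  Y=0.06323 + 0.00000j  product 0.00921 + 0.00000j
  m=+1: Y*=0.05689 + 0.33217j  Y=-0.33930 - 0.09041j  product 0.01073 - 0.11785j
  m=+2: Y*=0.05174 - 0.01826j  Y=0.02224 + 0.01276j  product 0.00138 + 0.00025j
  m=+3: Y*=0.19375 + 0.34732j  Y=0.25910 + 0.25695j  product -0.03904 + 0.13977j
  m=+4: Y*=-0.28012 + 0.22580j  Y=-0.19375 - 0.33130j  product 0.12908 + 0.04906j
  m=+5: Y*=-0.11342 - 0.10003j  Y=0.04695 + 0.17048j  product 0.01173 - 0.02403j
Total Σ_m = 0.23697 - 0.00000j. Multiply by 1.142397: 0.27071 - 0.00000j. P_5(cos γ) = 0.270708

0.270708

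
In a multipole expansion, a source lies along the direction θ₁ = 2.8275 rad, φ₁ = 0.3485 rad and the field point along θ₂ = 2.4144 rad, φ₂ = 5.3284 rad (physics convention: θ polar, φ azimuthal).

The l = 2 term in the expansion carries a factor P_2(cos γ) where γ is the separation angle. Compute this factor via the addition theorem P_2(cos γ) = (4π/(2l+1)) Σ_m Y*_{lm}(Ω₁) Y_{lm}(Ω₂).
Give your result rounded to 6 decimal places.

0.377346

Expand P_2 via completeness: Σ_{m} conj(Y_{2,m}) at Ω₁ times Y_{2,m} at Ω₂ —
  m=-2: 0.02827 + 0.02367j × -0.05673 + 0.16100j = -0.00541 + 0.00321j  (running Σ = -0.00541 + 0.00321j)
  m=-1: -0.21336 - 0.07752j × -0.22167 - 0.31314j = 0.02302 + 0.08399j  (running Σ = 0.01761 + 0.08720j)
  m=0: 0.54047 + 0.00000j × 0.21264 + 0.00000j = 0.11493 + 0.00000j  (running Σ = 0.13253 + 0.08720j)
  m=1: 0.21336 - 0.07752j × 0.22167 - 0.31314j = 0.02302 - 0.08399j  (running Σ = 0.15556 + 0.00321j)
  m=2: 0.02827 - 0.02367j × -0.05673 - 0.16100j = -0.00541 - 0.00321j  (running Σ = 0.15014 + 0.00000j)
Total Σ_m = 0.15014 + 0.00000j. Multiply by 2.513274: 0.37735 + 0.00000j. P_2(cos γ) = 0.377346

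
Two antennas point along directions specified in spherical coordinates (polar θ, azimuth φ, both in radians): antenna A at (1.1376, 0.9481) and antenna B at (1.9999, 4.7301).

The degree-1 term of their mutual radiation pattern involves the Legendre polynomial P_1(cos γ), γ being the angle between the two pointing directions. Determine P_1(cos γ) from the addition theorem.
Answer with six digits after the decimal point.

-0.836452

Summing Y*_{l m}(θ₁,φ₁)·Y_{l m}(θ₂,φ₂) over m ∈ [−1, 1]; prefactor 4π/(2·1+1) = 4.188790:
  [-1]  conj(Y_{1,-1})(Ω₁) = +0.182889+0.254724i ; Y_{1,-1}(Ω₂) = +0.005564+0.314122i ; Δ = -0.078997+0.058867i
  [+0]  conj(Y_{1,0})(Ω₁) = +0.205103-0.000000i ; Y_{1,0}(Ω₂) = -0.203286+0.000000i ; Δ = -0.041694+0.000000i
  [+1]  conj(Y_{1,1})(Ω₁) = -0.182889+0.254724i ; Y_{1,1}(Ω₂) = -0.005564+0.314122i ; Δ = -0.078997-0.058867i
Accumulated sum -0.199688+0.000000i; after 4π/(2l+1) scaling, -0.836452+0.000000i ⇒ P_1 = -0.836452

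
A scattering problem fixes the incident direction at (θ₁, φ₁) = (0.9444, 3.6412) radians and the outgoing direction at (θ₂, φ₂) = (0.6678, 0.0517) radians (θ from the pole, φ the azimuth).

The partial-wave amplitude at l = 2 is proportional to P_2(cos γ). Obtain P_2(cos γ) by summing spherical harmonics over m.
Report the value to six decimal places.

-0.499902

Summing Y*_{l m}(θ₁,φ₁)·Y_{l m}(θ₂,φ₂) over m ∈ [−2, 2]; prefactor 4π/(2·2+1) = 2.513274:
  m=-2: (0.137148, 0.213227) × (0.147338, -0.015289) = (0.023467, 0.029320)  (running Σ = (0.023467, 0.029320))
  m=-1: (-0.322060, -0.175778) × (0.375138, -0.019412) = (-0.124229, -0.059689)  (running Σ = (-0.100762, -0.030370))
  m=0: (0.009775, -0.000000) × (0.267941, 0.000000) = (0.002619, 0.000000)  (running Σ = (-0.098143, -0.030370))
  m=1: (0.322060, -0.175778) × (-0.375138, -0.019412) = (-0.124229, 0.059689)  (running Σ = (-0.222372, 0.029320))
  m=2: (0.137148, -0.213227) × (0.147338, 0.015289) = (0.023467, -0.029320)  (running Σ = (-0.198905, 0.000000))
Total Σ_m = (-0.198905, 0.000000). Multiply by 2.513274: (-0.499902, 0.000000). P_2(cos γ) = -0.499902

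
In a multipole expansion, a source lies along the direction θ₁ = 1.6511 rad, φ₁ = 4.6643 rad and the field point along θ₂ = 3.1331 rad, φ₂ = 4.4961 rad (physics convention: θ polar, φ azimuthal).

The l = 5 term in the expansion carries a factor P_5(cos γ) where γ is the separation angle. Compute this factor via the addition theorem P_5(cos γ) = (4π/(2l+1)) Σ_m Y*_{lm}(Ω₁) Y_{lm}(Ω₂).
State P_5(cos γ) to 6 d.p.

Term-by-term m-sum for l=5 (normalisation 4π/11 = 1.142397):
  term(m=-5) = (0.000000, 0.000000)   from Y*(Ω₁)=(-0.108757, -0.443563), Y(Ω₂)=(-0.000000, 0.000000)
  term(m=-4) = (0.000000, 0.000000)   from Y*(Ω₁)=(-0.114082, 0.022219), Y(Ω₂)=(-0.000000, -0.000000)
  term(m=-3) = (-0.000000, -0.000000)   from Y*(Ω₁)=(-0.046403, -0.319415), Y(Ω₂)=(0.000001, -0.000001)
  term(m=-2) = (-0.000031, -0.000011)   from Y*(Ω₁)=(-0.131856, 0.012721), Y(Ω₂)=(0.000222, 0.000102)
  term(m=-1) = (0.006236, 0.001059)   from Y*(Ω₁)=(-0.013977, -0.290431), Y(Ω₂)=(-0.004669, 0.021248)
  term(m=+0) = (0.127660, 0.000000)   from Y*(Ω₁)=(-0.136520, -0.000000), Y(Ω₂)=(-0.935097, 0.000000)
  term(m=+1) = (0.006236, -0.001059)   from Y*(Ω₁)=(0.013977, -0.290431), Y(Ω₂)=(0.004669, 0.021248)
  term(m=+2) = (-0.000031, 0.000011)   from Y*(Ω₁)=(-0.131856, -0.012721), Y(Ω₂)=(0.000222, -0.000102)
  term(m=+3) = (-0.000000, 0.000000)   from Y*(Ω₁)=(0.046403, -0.319415), Y(Ω₂)=(-0.000001, -0.000001)
  term(m=+4) = (0.000000, -0.000000)   from Y*(Ω₁)=(-0.114082, -0.022219), Y(Ω₂)=(-0.000000, 0.000000)
  term(m=+5) = (0.000000, -0.000000)   from Y*(Ω₁)=(0.108757, -0.443563), Y(Ω₂)=(0.000000, 0.000000)
Total Σ_m = (0.140070, 0.000000). Multiply by 1.142397: (0.160016, 0.000000). P_5(cos γ) = 0.160016

0.160016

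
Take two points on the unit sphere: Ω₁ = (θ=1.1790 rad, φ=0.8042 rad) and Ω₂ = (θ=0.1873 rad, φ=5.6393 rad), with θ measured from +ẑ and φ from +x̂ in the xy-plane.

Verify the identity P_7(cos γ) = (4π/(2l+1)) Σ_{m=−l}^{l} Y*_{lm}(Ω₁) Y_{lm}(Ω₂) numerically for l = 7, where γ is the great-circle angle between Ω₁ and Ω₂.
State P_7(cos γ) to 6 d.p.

-0.023927

Summing Y*_{l m}(θ₁,φ₁)·Y_{l m}(θ₂,φ₂) over m ∈ [−7, 7]; prefactor 4π/(2·7+1) = 0.837758:
  m=-7: +0.228639-0.175182i × -0.000001-0.000004i = -0.000001-0.000001i  (running Σ = -0.000001-0.000001i)
  m=-6: +0.050125-0.442442i × -0.000058-0.000051i = -0.000025+0.000023i  (running Σ = -0.000026+0.000022i)
  m=-5: -0.141285-0.170701i × -0.000946-0.000074i = +0.000121+0.000172i  (running Σ = +0.000095+0.000194i)
  m=-4: +0.225187+0.016968i × -0.006986+0.004439i = -0.001649+0.000881i  (running Σ = -0.001554+0.001075i)
  m=-3: +0.233418-0.208467i × -0.018295+0.048480i = +0.005836+0.015130i  (running Σ = +0.004282+0.016205i)
  m=-2: -0.003839+0.102056i × +0.062619+0.215310i = -0.022214+0.005564i  (running Σ = -0.017932+0.021769i)
  m=-1: +0.224832+0.233450i × +0.475192+0.356679i = +0.023572+0.191126i  (running Σ = +0.005640+0.212896i)
  m=0: -0.064499-0.000000i × +0.617689+0.000000i = -0.039841-0.000000i  (running Σ = -0.034201+0.212896i)
  m=1: -0.224832+0.233450i × -0.475192+0.356679i = +0.023572-0.191126i  (running Σ = -0.010629+0.021769i)
  m=2: -0.003839-0.102056i × +0.062619-0.215310i = -0.022214-0.005564i  (running Σ = -0.032843+0.016205i)
  m=3: -0.233418-0.208467i × +0.018295+0.048480i = +0.005836-0.015130i  (running Σ = -0.027007+0.001075i)
  m=4: +0.225187-0.016968i × -0.006986-0.004439i = -0.001649-0.000881i  (running Σ = -0.028656+0.000194i)
  m=5: +0.141285-0.170701i × +0.000946-0.000074i = +0.000121-0.000172i  (running Σ = -0.028535+0.000022i)
  m=6: +0.050125+0.442442i × -0.000058+0.000051i = -0.000025-0.000023i  (running Σ = -0.028560-0.000001i)
  m=7: -0.228639-0.175182i × +0.000001-0.000004i = -0.000001+0.000001i  (running Σ = -0.028561-0.000000i)
Σ over m = -0.028561-0.000000i; ×(4π/15) → -0.023927-0.000000i. Real part: -0.023927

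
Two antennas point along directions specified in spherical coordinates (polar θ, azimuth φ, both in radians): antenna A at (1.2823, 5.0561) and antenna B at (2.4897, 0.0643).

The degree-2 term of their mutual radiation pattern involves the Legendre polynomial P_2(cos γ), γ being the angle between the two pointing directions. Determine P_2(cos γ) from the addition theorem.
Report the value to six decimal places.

-0.493513

Expand P_2 via completeness: Σ_{m} conj(Y_{2,m}) at Ω₁ times Y_{2,m} at Ω₂ —
  m=-2: -0.27438 - 0.22527j × 0.14100 - 0.01823j = -0.04280 - 0.02676j  (running Σ = -0.04280 - 0.02676j)
  m=-1: 0.07101 - 0.19839j × -0.37182 + 0.02394j = -0.02165 + 0.07546j  (running Σ = -0.06445 + 0.04870j)
  m=0: -0.23880 + 0.00000j × 0.28252 + 0.00000j = -0.06747 + 0.00000j  (running Σ = -0.13191 + 0.04870j)
  m=1: -0.07101 - 0.19839j × 0.37182 + 0.02394j = -0.02165 - 0.07546j  (running Σ = -0.15357 - 0.02676j)
  m=2: -0.27438 + 0.22527j × 0.14100 + 0.01823j = -0.04280 + 0.02676j  (running Σ = -0.19636 + 0.00000j)
Accumulated sum -0.19636 + 0.00000j; after 4π/(2l+1) scaling, -0.49351 + 0.00000j ⇒ P_2 = -0.493513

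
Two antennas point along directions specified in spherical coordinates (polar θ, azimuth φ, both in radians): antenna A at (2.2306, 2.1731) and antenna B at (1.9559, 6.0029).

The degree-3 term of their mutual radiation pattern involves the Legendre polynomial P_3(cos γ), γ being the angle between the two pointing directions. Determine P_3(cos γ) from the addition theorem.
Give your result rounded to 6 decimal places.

Addition theorem: P_3(cos γ) = (4π/7) Σ_m Y*_{lm}(Ω₁) Y_{lm}(Ω₂), m = −3…3:
  m=-3: 0.20009 + 0.04814j × 0.22145 + 0.24749j = 0.03240 + 0.06018j  (running Σ = 0.03240 + 0.06018j)
  m=-2: 0.14003 + 0.36514j × -0.27927 - 0.17531j = 0.02491 - 0.12652j  (running Σ = 0.05730 - 0.06634j)
  m=-1: -0.12710 + 0.18487j × -0.08474 - 0.02439j = 0.01528 - 0.01257j  (running Σ = 0.07258 - 0.07891j)
  m=0: 0.25651 + 0.00000j × 0.32164 + 0.00000j = 0.08250 + 0.00000j  (running Σ = 0.15509 - 0.07891j)
  m=1: 0.12710 + 0.18487j × 0.08474 - 0.02439j = 0.01528 + 0.01257j  (running Σ = 0.17037 - 0.06634j)
  m=2: 0.14003 - 0.36514j × -0.27927 + 0.17531j = 0.02491 + 0.12652j  (running Σ = 0.19528 + 0.06018j)
  m=3: -0.20009 + 0.04814j × -0.22145 + 0.24749j = 0.03240 - 0.06018j  (running Σ = 0.22767 + 0.00000j)
Σ over m = 0.22767 + 0.00000j; ×(4π/7) → 0.40872 + 0.00000j. Real part: 0.408717

0.408717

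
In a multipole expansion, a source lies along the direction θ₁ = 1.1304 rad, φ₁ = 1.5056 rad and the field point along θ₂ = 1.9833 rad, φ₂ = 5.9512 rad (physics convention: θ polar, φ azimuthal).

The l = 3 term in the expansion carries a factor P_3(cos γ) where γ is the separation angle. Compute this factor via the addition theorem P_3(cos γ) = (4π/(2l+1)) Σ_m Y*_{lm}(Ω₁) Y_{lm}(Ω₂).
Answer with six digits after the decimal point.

0.436479

Addition theorem: P_3(cos γ) = (4π/7) Σ_m Y*_{lm}(Ω₁) Y_{lm}(Ω₂), m = −3…3:
  m=-3: Y*=-0.06002 - 0.30294j  Y=0.17442 + 0.26924j  product 0.07109 - 0.06900j
  m=-2: Y*=-0.35347 + 0.04635j  Y=-0.27081 - 0.21191j  product 0.10555 + 0.06235j
  m=-1: Y*=-0.00174 - 0.02665j  Y=-0.05497 - 0.01895j  product -0.00041 + 0.00150j
  m=+0: Y*=-0.33270 + 0.00000j  Y=0.32860 + 0.00000j  product -0.10932 + 0.00000j
  m=+1: Y*=0.00174 - 0.02665j  Y=0.05497 - 0.01895j  product -0.00041 - 0.00150j
  m=+2: Y*=-0.35347 - 0.04635j  Y=-0.27081 + 0.21191j  product 0.10555 - 0.06235j
  m=+3: Y*=0.06002 - 0.30294j  Y=-0.17442 + 0.26924j  product 0.07109 + 0.06900j
Total Σ_m = 0.24314 + 0.00000j. Multiply by 1.795196: 0.43648 + 0.00000j. P_3(cos γ) = 0.436479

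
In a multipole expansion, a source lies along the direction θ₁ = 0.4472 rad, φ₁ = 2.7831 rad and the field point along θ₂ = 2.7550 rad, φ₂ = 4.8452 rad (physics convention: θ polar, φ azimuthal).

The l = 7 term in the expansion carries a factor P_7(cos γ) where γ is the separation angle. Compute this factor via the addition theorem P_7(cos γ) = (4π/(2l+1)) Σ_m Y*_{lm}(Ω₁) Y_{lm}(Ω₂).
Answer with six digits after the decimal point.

0.317323

Summing Y*_{l m}(θ₁,φ₁)·Y_{l m}(θ₂,φ₂) over m ∈ [−7, 7]; prefactor 4π/(2·7+1) = 0.837758:
  term(m=-7) = -0.000000-0.000001i   from Y*(Ω₁)=+0.001141+0.000836i, Y(Ω₂)=-0.000434-0.000324i
  term(m=-6) = -0.000054-0.000011i   from Y*(Ω₁)=-0.006048-0.009227i, Y(Ω₂)=+0.003479-0.003560i
  term(m=-5) = -0.000954+0.001167i   from Y*(Ω₁)=+0.011674+0.051800i, Y(Ω₂)=+0.017492+0.022351i
  term(m=-4) = +0.007536+0.018106i   from Y*(Ω₁)=+0.023890-0.173510i, Y(Ω₂)=-0.096539+0.056725i
  term(m=-3) = +0.119537+0.011618i   from Y*(Ω₁)=-0.186515+0.345244i, Y(Ω₂)=-0.118745-0.282089i
  term(m=-2) = +0.156705-0.234963i   from Y*(Ω₁)=+0.399469-0.348236i, Y(Ω₂)=+0.514241-0.139900i
  term(m=-1) = -0.044160-0.082532i   from Y*(Ω₁)=-0.209641+0.078549i, Y(Ω₂)=+0.055367+0.414428i
  term(m=+0) = -0.098446-0.000000i   from Y*(Ω₁)=-0.395644-0.000000i, Y(Ω₂)=+0.248824+0.000000i
  term(m=+1) = -0.044160+0.082532i   from Y*(Ω₁)=+0.209641+0.078549i, Y(Ω₂)=-0.055367+0.414428i
  term(m=+2) = +0.156705+0.234963i   from Y*(Ω₁)=+0.399469+0.348236i, Y(Ω₂)=+0.514241+0.139900i
  term(m=+3) = +0.119537-0.011618i   from Y*(Ω₁)=+0.186515+0.345244i, Y(Ω₂)=+0.118745-0.282089i
  term(m=+4) = +0.007536-0.018106i   from Y*(Ω₁)=+0.023890+0.173510i, Y(Ω₂)=-0.096539-0.056725i
  term(m=+5) = -0.000954-0.001167i   from Y*(Ω₁)=-0.011674+0.051800i, Y(Ω₂)=-0.017492+0.022351i
  term(m=+6) = -0.000054+0.000011i   from Y*(Ω₁)=-0.006048+0.009227i, Y(Ω₂)=+0.003479+0.003560i
  term(m=+7) = -0.000000+0.000001i   from Y*(Ω₁)=-0.001141+0.000836i, Y(Ω₂)=+0.000434-0.000324i
Total Σ_m = +0.378776-0.000000i. Multiply by 0.837758: +0.317323-0.000000i. P_7(cos γ) = 0.317323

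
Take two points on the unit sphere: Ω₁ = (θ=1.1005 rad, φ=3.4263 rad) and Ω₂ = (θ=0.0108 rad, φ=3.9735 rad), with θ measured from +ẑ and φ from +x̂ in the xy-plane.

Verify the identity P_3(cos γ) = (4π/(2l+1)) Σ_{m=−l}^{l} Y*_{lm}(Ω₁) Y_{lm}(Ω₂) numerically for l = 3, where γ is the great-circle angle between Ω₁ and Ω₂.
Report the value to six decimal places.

Term-by-term m-sum for l=3 (normalisation 4π/7 = 1.795196):
  m=-3: -0.19414 - 0.22285j × 0.00000 + 0.00000j = -0.00000 - 0.00000j  (running Σ = -0.00000 - 0.00000j)
  m=-2: 0.30995 + 0.19841j × -0.00001 - 0.00012j = 0.00002 - 0.00004j  (running Σ = 0.00002 - 0.00004j)
  m=-1: -0.00739 - 0.00216j × -0.00940 + 0.01032j = 0.00009 - 0.00006j  (running Σ = 0.00011 - 0.00010j)
  m=0: -0.33369 + 0.00000j × 0.74609 + 0.00000j = -0.24896 + 0.00000j  (running Σ = -0.24885 - 0.00010j)
  m=1: 0.00739 - 0.00216j × 0.00940 + 0.01032j = 0.00009 + 0.00006j  (running Σ = -0.24876 - 0.00004j)
  m=2: 0.30995 - 0.19841j × -0.00001 + 0.00012j = 0.00002 + 0.00004j  (running Σ = -0.24874 - 0.00000j)
  m=3: 0.19414 - 0.22285j × -0.00000 + 0.00000j = -0.00000 + 0.00000j  (running Σ = -0.24874 + 0.00000j)
Accumulated sum -0.24874 + 0.00000j; after 4π/(2l+1) scaling, -0.44654 + 0.00000j ⇒ P_3 = -0.446537

-0.446537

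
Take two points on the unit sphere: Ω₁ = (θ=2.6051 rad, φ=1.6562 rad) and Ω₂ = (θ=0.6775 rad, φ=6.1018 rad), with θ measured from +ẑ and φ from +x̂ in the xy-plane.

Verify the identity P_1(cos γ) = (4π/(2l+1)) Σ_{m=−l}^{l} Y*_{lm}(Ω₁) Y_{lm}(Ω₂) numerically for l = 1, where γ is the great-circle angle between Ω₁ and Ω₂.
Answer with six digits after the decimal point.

-0.754146

Addition theorem: P_1(cos γ) = (4π/3) Σ_m Y*_{lm}(Ω₁) Y_{lm}(Ω₂), m = −1…1:
  m=-1: -0.01506 + 0.17595j × 0.21302 + 0.03907j = -0.01008 + 0.03689j  (running Σ = -0.01008 + 0.03689j)
  m=0: -0.41996 + 0.00000j × 0.38069 + 0.00000j = -0.15987 + 0.00000j  (running Σ = -0.16996 + 0.03689j)
  m=1: 0.01506 + 0.17595j × -0.21302 + 0.03907j = -0.01008 - 0.03689j  (running Σ = -0.18004 + 0.00000j)
Accumulated sum -0.18004 + 0.00000j; after 4π/(2l+1) scaling, -0.75415 + 0.00000j ⇒ P_1 = -0.754146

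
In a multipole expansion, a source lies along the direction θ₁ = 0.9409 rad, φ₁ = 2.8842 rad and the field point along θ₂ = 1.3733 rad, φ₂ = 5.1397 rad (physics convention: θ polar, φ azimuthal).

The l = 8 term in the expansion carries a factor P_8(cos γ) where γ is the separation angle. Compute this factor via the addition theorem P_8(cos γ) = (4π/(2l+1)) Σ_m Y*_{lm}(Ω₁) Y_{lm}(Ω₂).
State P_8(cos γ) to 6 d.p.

-0.277200

Summing Y*_{l m}(θ₁,φ₁)·Y_{l m}(θ₂,φ₂) over m ∈ [−8, 8]; prefactor 4π/(2·8+1) = 0.739198:
  m=-8: (-0.043971, -0.082767) × (-0.423740, 0.120425) = (0.028599, 0.029776)  (running Σ = (0.028599, 0.029776))
  m=-7: (0.062554, 0.266020) × (-0.052837, 0.348619) = (-0.096045, 0.007752)  (running Σ = (-0.067446, 0.037528))
  m=-6: (0.011652, -0.440580) × (-0.118421, -0.077202) = (-0.035393, 0.051275)  (running Σ = (-0.102839, 0.088803))
  m=-5: (-0.101913, 0.349366) × (-0.295785, 0.187824) = (-0.035475, -0.122479)  (running Σ = (-0.138314, -0.033676))
  m=-4: (-0.014533, 0.024177) × (-0.004115, -0.029532) = (0.000774, 0.000330)  (running Σ = (-0.137540, -0.033346))
  m=-3: (0.257927, -0.251195) × (-0.318579, -0.094674) = (-0.105951, 0.055607)  (running Σ = (-0.243491, 0.022260))
  m=-2: (-0.145301, 0.082190) × (-0.013581, 0.015605) = (0.000691, -0.003384)  (running Σ = (-0.242801, 0.018877))
  m=-1: (-0.281818, 0.074184) × (-0.132920, -0.291895) = (0.059113, 0.072401)  (running Σ = (-0.183687, 0.091277))
  m=0: (0.214671, -0.000000) × (-0.035526, 0.000000) = (-0.007626, 0.000000)  (running Σ = (-0.191314, 0.091277))
  m=1: (0.281818, 0.074184) × (0.132920, -0.291895) = (0.059113, -0.072401)  (running Σ = (-0.132201, 0.018877))
  m=2: (-0.145301, -0.082190) × (-0.013581, -0.015605) = (0.000691, 0.003384)  (running Σ = (-0.131510, 0.022260))
  m=3: (-0.257927, -0.251195) × (0.318579, -0.094674) = (-0.105951, -0.055607)  (running Σ = (-0.237461, -0.033346))
  m=4: (-0.014533, -0.024177) × (-0.004115, 0.029532) = (0.000774, -0.000330)  (running Σ = (-0.236687, -0.033676))
  m=5: (0.101913, 0.349366) × (0.295785, 0.187824) = (-0.035475, 0.122479)  (running Σ = (-0.272162, 0.088803))
  m=6: (0.011652, 0.440580) × (-0.118421, 0.077202) = (-0.035393, -0.051275)  (running Σ = (-0.307556, 0.037528))
  m=7: (-0.062554, 0.266020) × (0.052837, 0.348619) = (-0.096045, -0.007752)  (running Σ = (-0.403601, 0.029776))
  m=8: (-0.043971, 0.082767) × (-0.423740, -0.120425) = (0.028599, -0.029776)  (running Σ = (-0.375001, -0.000000))
Total Σ_m = (-0.375001, -0.000000). Multiply by 0.739198: (-0.277200, -0.000000). P_8(cos γ) = -0.277200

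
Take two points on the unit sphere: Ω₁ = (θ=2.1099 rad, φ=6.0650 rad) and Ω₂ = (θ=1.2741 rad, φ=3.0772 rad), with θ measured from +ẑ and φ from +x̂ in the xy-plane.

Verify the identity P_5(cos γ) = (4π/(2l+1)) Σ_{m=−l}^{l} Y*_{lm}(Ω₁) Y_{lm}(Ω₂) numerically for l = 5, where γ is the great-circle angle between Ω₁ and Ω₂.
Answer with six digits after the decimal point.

Term-by-term m-sum for l=5 (normalisation 4π/11 = 1.142397):
  term(m=-5) = -0.057629+0.055765i   from Y*(Ω₁)=+0.099731-0.191627i, Y(Ω₂)=-0.352144-0.117465i
  term(m=-4) = -0.119774+0.084638i   from Y*(Ω₁)=-0.262657+0.313071i, Y(Ω₂)=+0.347045+0.091419i
  term(m=-3) = +0.018748-0.009321i   from Y*(Ω₁)=+0.237957-0.182612i, Y(Ω₂)=+0.068505+0.013401i
  term(m=-2) = -0.043078+0.013685i   from Y*(Ω₁)=+0.121577-0.056698i, Y(Ω₂)=-0.334149-0.043273i
  term(m=-1) = -0.004428+0.000686i   from Y*(Ω₁)=-0.330341+0.073242i, Y(Ω₂)=+0.013214+0.000852i
  term(m=+0) = -0.018045-0.000000i   from Y*(Ω₁)=-0.055689-0.000000i, Y(Ω₂)=+0.324036+0.000000i
  term(m=+1) = -0.004428-0.000686i   from Y*(Ω₁)=+0.330341+0.073242i, Y(Ω₂)=-0.013214+0.000852i
  term(m=+2) = -0.043078-0.013685i   from Y*(Ω₁)=+0.121577+0.056698i, Y(Ω₂)=-0.334149+0.043273i
  term(m=+3) = +0.018748+0.009321i   from Y*(Ω₁)=-0.237957-0.182612i, Y(Ω₂)=-0.068505+0.013401i
  term(m=+4) = -0.119774-0.084638i   from Y*(Ω₁)=-0.262657-0.313071i, Y(Ω₂)=+0.347045-0.091419i
  term(m=+5) = -0.057629-0.055765i   from Y*(Ω₁)=-0.099731-0.191627i, Y(Ω₂)=+0.352144-0.117465i
Σ over m = -0.430368+0.000000i; ×(4π/11) → -0.491651+0.000000i. Real part: -0.491651

-0.491651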